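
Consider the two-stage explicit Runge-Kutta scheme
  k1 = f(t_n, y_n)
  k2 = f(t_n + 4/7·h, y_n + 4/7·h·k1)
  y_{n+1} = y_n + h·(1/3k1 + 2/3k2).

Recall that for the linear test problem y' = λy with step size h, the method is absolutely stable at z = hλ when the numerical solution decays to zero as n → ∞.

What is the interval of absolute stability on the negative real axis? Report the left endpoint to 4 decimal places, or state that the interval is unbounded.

(-2.6250, 0).

On y'=λy, z=hλ:
  k1=λy_n ⇒ h·k1=z·y_n;  k2=λ(1+4/7z)y_n ⇒ h·k2=z(1+4/7z)y_n
  y_{n+1}/y_n = 1 + 1/3z + 2/3z(1+4/7z) = 1 + z + 8/21z²
  ⇒ R(z) = 1 + z + 8/21z².

Boundary: |R(x)|=1, x<0.
x=-1.66: |R|=0.3898
R=1: x+8/21x²=0 ⇒ x=−21/8=-2.6250; min R=1−1/(4·8/21)=0.3438>−1
Confirm numerically:
  x=-2.492: |R|=0.87374 <1
  x=-1.580: |R|=0.37101 <1
  x=-1.429: |R|=0.34892 <1
  x=-1.135: |R|=0.35575 <1
  x=-3.069: |R|=1.51910 >1
  x=-2.669: |R|=1.04474 >1
So |R|<1 on (-2.6250, 0).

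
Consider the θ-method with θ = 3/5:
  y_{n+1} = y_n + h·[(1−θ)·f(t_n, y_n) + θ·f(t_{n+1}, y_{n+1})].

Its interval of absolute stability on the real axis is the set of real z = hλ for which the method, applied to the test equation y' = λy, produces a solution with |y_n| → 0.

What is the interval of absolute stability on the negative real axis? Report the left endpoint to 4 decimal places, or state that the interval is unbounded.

With y'=λy (z=hλ):
  y_{n+1} = y_n + z·[2/5·y_n + 3/5·y_{n+1}] ⇒ (1 − 3/5z)y_{n+1} = (1 + 2/5z)y_n
  Hence R(z) = (1 + 2/5z)/(1 − 3/5z).

Need |R(x)|<1, x<0.
x=-0.64: |R|=0.5376
x=-2: |R|=0.0909
x=-10: |R|=0.4286
x=-100: |R|=0.6393
θ=3/5≥1/2 ⇒ |1+2/5x|<|1−3/5x| ∀x<0 ⇒ unbounded interval.

interval (−∞, 0).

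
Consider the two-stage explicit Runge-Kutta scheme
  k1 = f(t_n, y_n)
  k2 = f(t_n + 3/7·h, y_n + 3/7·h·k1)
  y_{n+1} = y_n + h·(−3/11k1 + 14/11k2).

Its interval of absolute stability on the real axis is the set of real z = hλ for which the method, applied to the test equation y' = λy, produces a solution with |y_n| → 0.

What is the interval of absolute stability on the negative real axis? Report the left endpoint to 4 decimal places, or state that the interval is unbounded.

On y'=λy, z=hλ:
  k1=λy_n ⇒ h·k1=z·y_n;  k2=λ(1+3/7z)y_n ⇒ h·k2=z(1+3/7z)y_n
  y_{n+1}/y_n = 1 − 3/11z + 14/11z(1+3/7z) = 1 + z + 6/11z²
  Hence R(z) = 1 + z + 6/11z².

Need |R(x)|<1, x<0.
x=-0.54: |R|=0.6191
R=1: x+6/11x²=0 ⇒ x=−11/6=-1.8333; min R=1−1/(4·6/11)=0.5417>−1
Confirm numerically:
  x=-1.313: |R|=0.62735 <1
  x=-1.248: |R|=0.60155 <1
  x=-0.979: |R|=0.54379 <1
  x=-2.376: |R|=1.70330 >1
  x=-2.346: |R|=1.65603 >1
  x=-2.305: |R|=1.59301 >1
So |R|<1 on (-1.8333, 0).

(-1.8333, 0).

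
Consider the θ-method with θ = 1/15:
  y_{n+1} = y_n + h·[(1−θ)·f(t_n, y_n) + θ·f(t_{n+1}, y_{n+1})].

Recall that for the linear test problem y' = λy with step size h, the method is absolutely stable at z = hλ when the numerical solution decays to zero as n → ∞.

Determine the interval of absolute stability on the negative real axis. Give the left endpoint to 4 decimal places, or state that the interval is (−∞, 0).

(-2.3077, 0).

On y'=λy, z=hλ:
  y_{n+1} = y_n + z·[14/15·y_n + 1/15·y_{n+1}] ⇒ (1 − 1/15z)y_{n+1} = (1 + 14/15z)y_n
  R(z) = (1 + 14/15z)/(1 − 1/15z).

Solve |R(x)|<1 on ℝ⁻.
x=-0.77: |R|=0.2676
R=−1: 1+14/15x = −1+1/15x ⇒ -13/15x=2 ⇒ x=2/(-13/15)=-2.3077
Confirm numerically:
  x=-1.705: |R|=0.53098 <1
  x=-1.570: |R|=0.42124 <1
  x=-1.447: |R|=0.31969 <1
  x=-1.415: |R|=0.29302 <1
  x=-2.776: |R|=1.34248 >1
  x=-2.762: |R|=1.33251 >1
  x=-2.630: |R|=1.23766 >1
Stable set (-2.3077, 0).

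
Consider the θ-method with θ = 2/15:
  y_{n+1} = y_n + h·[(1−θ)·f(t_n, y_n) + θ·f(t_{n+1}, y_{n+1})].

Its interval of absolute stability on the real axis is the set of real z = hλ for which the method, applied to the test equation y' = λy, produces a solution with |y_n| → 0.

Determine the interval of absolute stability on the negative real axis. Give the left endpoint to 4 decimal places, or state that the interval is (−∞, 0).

(-2.7273, 0).

With y'=λy (z=hλ):
  y_{n+1} = y_n + z·[13/15·y_n + 2/15·y_{n+1}] ⇒ (1 − 2/15z)y_{n+1} = (1 + 13/15z)y_n
  Hence R(z) = (1 + 13/15z)/(1 − 2/15z).

Find x<0 with |R(x)|<1.
x=-0.55: |R|=0.4876
R=−1: 1+13/15x = −1+2/15x ⇒ -11/15x=2 ⇒ x=2/(-11/15)=-2.7273
Confirm numerically:
  x=-2.240: |R|=0.72485 <1
  x=-1.650: |R|=0.35246 <1
  x=-1.162: |R|=0.00612 <1
  x=-1.092: |R|=0.04679 <1
  x=-3.257: |R|=1.27085 >1
  x=-2.944: |R|=1.11413 >1
  x=-2.931: |R|=1.10742 >1
So |R|<1 on (-2.7273, 0).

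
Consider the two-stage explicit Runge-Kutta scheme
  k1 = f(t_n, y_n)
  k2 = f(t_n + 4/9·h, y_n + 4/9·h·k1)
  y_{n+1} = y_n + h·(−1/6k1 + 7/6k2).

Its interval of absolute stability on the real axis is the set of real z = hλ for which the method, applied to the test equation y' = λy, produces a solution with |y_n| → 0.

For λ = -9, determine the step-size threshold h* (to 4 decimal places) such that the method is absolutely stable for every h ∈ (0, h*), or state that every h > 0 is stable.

(-1.9286,0); λ=-9 ⇒ h* = (27/14)/9 = 0.2143.

On y'=λy, z=hλ:
  k1=λy_n ⇒ h·k1=z·y_n;  k2=λ(1+4/9z)y_n ⇒ h·k2=z(1+4/9z)y_n
  y_{n+1}/y_n = 1 − 1/6z + 7/6z(1+4/9z) = 1 + z + 14/27z²
  ⇒ R(z) = 1 + z + 14/27z².

Need |R(x)|<1, x<0.
x=-1.45: |R|=0.6402
R=1: x+14/27x²=0 ⇒ x=−27/14=-1.9286; min R=1−1/(4·14/27)=0.5179>−1
Confirm numerically:
  x=-1.501: |R|=0.66722 <1
  x=-1.011: |R|=0.51899 <1
  x=-0.796: |R|=0.53254 <1
  x=-2.367: |R|=1.53810 >1
  x=-2.144: |R|=1.23949 >1
  x=-1.962: |R|=1.03401 >1
Interval (-1.9286, 0).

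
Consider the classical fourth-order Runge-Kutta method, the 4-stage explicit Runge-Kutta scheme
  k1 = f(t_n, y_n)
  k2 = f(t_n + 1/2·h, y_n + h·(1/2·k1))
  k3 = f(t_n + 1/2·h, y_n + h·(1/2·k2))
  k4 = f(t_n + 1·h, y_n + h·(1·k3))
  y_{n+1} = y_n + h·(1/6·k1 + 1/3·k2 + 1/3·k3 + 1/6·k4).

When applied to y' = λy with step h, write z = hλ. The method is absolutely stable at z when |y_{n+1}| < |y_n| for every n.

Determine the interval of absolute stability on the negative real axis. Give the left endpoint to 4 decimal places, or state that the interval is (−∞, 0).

Set f=λy, z=hλ:
  order 4, 4-stage ⇒ R(z)=1+z+z^2/2+z^3/6+z^4/24
  (e.g. R(-0.63)=0.53334, |R|=0.53334)

Solve |R(x)|<1 on ℝ⁻.
x=-0.63: |R|=0.5333
|R(-1.92)|=0.3098 |R(-1.57)|=0.2706 |R(-1.4)|=0.2827
Bisect:
  x_lo=-3.2117 |R|=1.8576  x_hi=-0.0758 |R|=0.9270
  mid=-1.64372 |R|=0.27118 →hi
  mid=-2.42769 |R|=0.58179 →hi
  mid=-2.81968 |R|=1.05309 →lo
  mid=-2.62369 |R|=0.78246 →hi
  mid=-2.72168 |R|=0.90826 →hi
  mid=-2.77068 |R|=0.97819 →hi
  mid=-2.79518 |R|=1.01501 →lo
  mid=-2.78293 |R|=0.99645 →hi
  ...
  [-2.78542,-2.78523] ⇒ x*=-2.7853
Stable set (-2.7853, 0).

(-2.7853, 0).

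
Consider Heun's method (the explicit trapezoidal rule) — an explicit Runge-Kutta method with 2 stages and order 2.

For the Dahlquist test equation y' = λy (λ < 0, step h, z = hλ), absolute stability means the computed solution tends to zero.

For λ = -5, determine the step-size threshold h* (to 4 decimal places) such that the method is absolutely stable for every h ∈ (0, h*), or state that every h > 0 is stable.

(-2.0000,0); λ=-5 ⇒ h* = 0.4000.

On y'=λy, z=hλ:
  order 2, 2-stage ⇒ R(z)=1+z+z^2/2
  (e.g. R(-0.51)=0.62005, |R|=0.62005)

Boundary: |R(x)|=1, x<0.
x=-0.51: |R|=0.6200
|R(-1.42)|=0.5882 |R(-1.05)|=0.5012 |R(-0.55)|=0.6013
Bisect:
  x_lo=-2.8149 |R|=2.1470  x_hi=-0.3629 |R|=0.7030
  mid=-1.58891 |R|=0.67341 →hi
  mid=-2.20192 |R|=1.22231 →lo
  mid=-1.89542 |R|=0.90089 →hi
  mid=-2.04867 |R|=1.04985 →lo
  mid=-1.97204 |R|=0.97243 →hi
  mid=-2.01036 |R|=1.01041 →lo
  mid=-1.99120 |R|=0.99124 →hi
  ...
  [-2.00003,-1.99988] ⇒ x*=-2.0000
Interval (-2.0000, 0).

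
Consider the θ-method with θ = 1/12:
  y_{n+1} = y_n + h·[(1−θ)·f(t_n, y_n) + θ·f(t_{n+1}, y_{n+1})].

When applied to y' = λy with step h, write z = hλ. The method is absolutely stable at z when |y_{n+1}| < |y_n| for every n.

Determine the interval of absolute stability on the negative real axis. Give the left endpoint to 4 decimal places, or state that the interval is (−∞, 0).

(-2.4000, 0).

Set f=λy, z=hλ:
  y_{n+1} = y_n + z·[11/12·y_n + 1/12·y_{n+1}] ⇒ (1 − 1/12z)y_{n+1} = (1 + 11/12z)y_n
  ⇒ R(z) = (1 + 11/12z)/(1 − 1/12z).

Find x<0 with |R(x)|<1.
x=-1.53: |R|=0.3570
R=−1: 1+11/12x = −1+1/12x ⇒ -5/6x=2 ⇒ x=2/(-5/6)=-2.4000
Confirm numerically:
  x=-1.864: |R|=0.61339 <1
  x=-1.801: |R|=0.56597 <1
  x=-1.276: |R|=0.15336 <1
  x=-1.190: |R|=0.08264 <1
  x=-2.890: |R|=1.32908 >1
  x=-2.710: |R|=1.21074 >1
  x=-2.573: |R|=1.11871 >1
So |R|<1 on (-2.4000, 0).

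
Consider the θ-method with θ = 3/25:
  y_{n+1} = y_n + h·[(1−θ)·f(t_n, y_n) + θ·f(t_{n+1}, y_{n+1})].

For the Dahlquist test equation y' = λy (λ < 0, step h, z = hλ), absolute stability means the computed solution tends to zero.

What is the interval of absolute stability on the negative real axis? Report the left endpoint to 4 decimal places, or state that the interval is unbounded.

z∈(-2.6316,0).

Set f=λy, z=hλ:
  y_{n+1} = y_n + z·[22/25·y_n + 3/25·y_{n+1}] ⇒ (1 − 3/25z)y_{n+1} = (1 + 22/25z)y_n
  Hence R(z) = (1 + 22/25z)/(1 − 3/25z).

Find x<0 with |R(x)|<1.
x=-1.12: |R|=0.0127
R=−1: 1+22/25x = −1+3/25x ⇒ -19/25x=2 ⇒ x=2/(-19/25)=-2.6316
Confirm numerically:
  x=-2.528: |R|=0.93960 <1
  x=-1.901: |R|=0.54789 <1
  x=-1.388: |R|=0.18982 <1
  x=-1.355: |R|=0.16549 <1
  x=-3.079: |R|=1.24830 >1
  x=-2.836: |R|=1.11591 >1
So |R|<1 on (-2.6316, 0).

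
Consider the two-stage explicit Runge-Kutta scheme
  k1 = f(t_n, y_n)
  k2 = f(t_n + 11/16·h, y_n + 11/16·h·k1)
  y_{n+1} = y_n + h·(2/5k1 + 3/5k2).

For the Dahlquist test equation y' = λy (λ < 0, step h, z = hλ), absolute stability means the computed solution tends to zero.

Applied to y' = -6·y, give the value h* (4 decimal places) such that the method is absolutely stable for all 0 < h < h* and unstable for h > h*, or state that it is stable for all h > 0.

With y'=λy (z=hλ):
  k1=λy_n ⇒ h·k1=z·y_n;  k2=λ(1+11/16z)y_n ⇒ h·k2=z(1+11/16z)y_n
  y_{n+1}/y_n = 1 + 2/5z + 3/5z(1+11/16z) = 1 + z + 33/80z²
  R(z) = 1 + z + 33/80z².

Boundary: |R(x)|=1, x<0.
x=-0.57: |R|=0.5640
R=1: x+33/80x²=0 ⇒ x=−80/33=-2.4242; min R=1−1/(4·33/80)=0.3939>−1
Confirm numerically:
  x=-2.233: |R|=0.82384 <1
  x=-1.446: |R|=0.41650 <1
  x=-1.280: |R|=0.39584 <1
  x=-2.784: |R|=1.41315 >1
  x=-2.567: |R|=1.15116 >1
Interval (-2.4242, 0).

(-2.4242,0); λ=-6 ⇒ h* = (80/33)/6 = 0.4040.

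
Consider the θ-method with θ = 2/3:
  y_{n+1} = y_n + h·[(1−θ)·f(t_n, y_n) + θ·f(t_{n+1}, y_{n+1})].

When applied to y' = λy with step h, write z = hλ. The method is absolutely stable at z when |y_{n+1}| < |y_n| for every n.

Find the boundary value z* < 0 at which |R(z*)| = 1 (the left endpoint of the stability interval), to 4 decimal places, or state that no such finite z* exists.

Test eqn y'=λy, z=hλ:
  y_{n+1} = y_n + z·[1/3·y_n + 2/3·y_{n+1}] ⇒ (1 − 2/3z)y_{n+1} = (1 + 1/3z)y_n
  ⇒ R(z) = (1 + 1/3z)/(1 − 2/3z).

Boundary: |R(x)|=1, x<0.
x=-0.63: |R|=0.5563
x=-2: |R|=0.1429
x=-10: |R|=0.3043
x=-100: |R|=0.4778
θ=2/3≥1/2 ⇒ |1+1/3x|<|1−2/3x| ∀x<0 ⇒ interval (−∞,0).

(−∞, 0) — no finite endpoint.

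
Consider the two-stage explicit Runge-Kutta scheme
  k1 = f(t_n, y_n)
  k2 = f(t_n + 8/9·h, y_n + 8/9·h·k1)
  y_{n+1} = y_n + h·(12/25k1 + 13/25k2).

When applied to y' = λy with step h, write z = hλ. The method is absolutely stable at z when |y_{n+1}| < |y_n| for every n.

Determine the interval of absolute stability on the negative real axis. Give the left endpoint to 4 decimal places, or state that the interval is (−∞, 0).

z∈(-2.1635,0).

Test eqn y'=λy, z=hλ:
  k1=λy_n ⇒ h·k1=z·y_n;  k2=λ(1+8/9z)y_n ⇒ h·k2=z(1+8/9z)y_n
  y_{n+1}/y_n = 1 + 12/25z + 13/25z(1+8/9z) = 1 + z + 104/225z²
  Hence R(z) = 1 + z + 104/225z².

Solve |R(x)|<1 on ℝ⁻.
x=-0.43: |R|=0.6555
R=1: x+104/225x²=0 ⇒ x=−225/104=-2.1635; min R=1−1/(4·104/225)=0.4591>−1
Confirm numerically:
  x=-1.382: |R|=0.50081 <1
  x=-1.191: |R|=0.46465 <1
  x=-1.138: |R|=0.46060 <1
  x=-2.470: |R|=1.34997 >1
  x=-2.311: |R|=1.15760 >1
So |R|<1 on (-2.1635, 0).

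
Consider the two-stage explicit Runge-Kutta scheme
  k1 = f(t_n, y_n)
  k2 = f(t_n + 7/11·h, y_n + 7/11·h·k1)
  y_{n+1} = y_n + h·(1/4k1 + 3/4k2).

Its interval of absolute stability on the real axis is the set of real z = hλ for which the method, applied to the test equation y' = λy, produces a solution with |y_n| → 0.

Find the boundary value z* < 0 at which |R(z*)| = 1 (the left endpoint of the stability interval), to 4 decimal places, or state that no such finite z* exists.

left endpoint -2.0952.

Set f=λy, z=hλ:
  k1=λy_n ⇒ h·k1=z·y_n;  k2=λ(1+7/11z)y_n ⇒ h·k2=z(1+7/11z)y_n
  y_{n+1}/y_n = 1 + 1/4z + 3/4z(1+7/11z) = 1 + z + 21/44z²
  so R(z) = 1 + z + 21/44z².

Find x<0 with |R(x)|<1.
x=-1.21: |R|=0.4888
R=1: x+21/44x²=0 ⇒ x=−44/21=-2.0952; min R=1−1/(4·21/44)=0.4762>−1
Confirm numerically:
  x=-1.843: |R|=0.77813 <1
  x=-1.198: |R|=0.48698 <1
  x=-0.932: |R|=0.48257 <1
  x=-2.306: |R|=1.23196 >1
  x=-2.296: |R|=1.22000 >1
  x=-2.135: |R|=1.04052 >1
So |R|<1 on (-2.0952, 0).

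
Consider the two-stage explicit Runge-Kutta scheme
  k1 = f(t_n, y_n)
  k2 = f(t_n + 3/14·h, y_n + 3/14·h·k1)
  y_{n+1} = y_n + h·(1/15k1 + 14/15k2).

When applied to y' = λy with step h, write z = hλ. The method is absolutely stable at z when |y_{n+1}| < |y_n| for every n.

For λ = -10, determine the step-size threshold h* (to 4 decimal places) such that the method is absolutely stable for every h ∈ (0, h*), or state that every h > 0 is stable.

(-5.0000,0); λ=-10 ⇒ h* = (5)/10 = 0.5000.

With y'=λy (z=hλ):
  k1=λy_n ⇒ h·k1=z·y_n;  k2=λ(1+3/14z)y_n ⇒ h·k2=z(1+3/14z)y_n
  y_{n+1}/y_n = 1 + 1/15z + 14/15z(1+3/14z) = 1 + z + 1/5z²
  ⇒ R(z) = 1 + z + 1/5z².

Boundary: |R(x)|=1, x<0.
x=-1.8: |R|=0.1520
R=1: x+1/5x²=0 ⇒ x=−5=-5.0000; min R=1−1/(4·1/5)=-0.2500>−1
Confirm numerically:
  x=-3.468: |R|=0.06260 <1
  x=-3.272: |R|=0.13080 <1
  x=-2.790: |R|=0.23318 <1
  x=-2.522: |R|=0.24990 <1
  x=-5.565: |R|=1.62885 >1
  x=-5.171: |R|=1.17685 >1
Interval (-5.0000, 0).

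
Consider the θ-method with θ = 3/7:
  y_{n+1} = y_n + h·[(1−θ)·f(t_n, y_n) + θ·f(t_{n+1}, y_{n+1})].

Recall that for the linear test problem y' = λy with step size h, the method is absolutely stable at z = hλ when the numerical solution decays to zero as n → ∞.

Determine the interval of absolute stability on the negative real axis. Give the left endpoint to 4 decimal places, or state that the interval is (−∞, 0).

(-14.0000, 0).

On y'=λy, z=hλ:
  y_{n+1} = y_n + z·[4/7·y_n + 3/7·y_{n+1}] ⇒ (1 − 3/7z)y_{n+1} = (1 + 4/7z)y_n
  R(z) = (1 + 4/7z)/(1 − 3/7z).

Boundary: |R(x)|=1, x<0.
x=-0.93: |R|=0.3350
R=−1: 1+4/7x = −1+3/7x ⇒ -1/7x=2 ⇒ x=2/(-1/7)=-14.0000
Confirm numerically:
  x=-10.043: |R|=0.89343 <1
  x=-9.160: |R|=0.85963 <1
  x=-8.974: |R|=0.85184 <1
  x=-6.872: |R|=0.74189 <1
  x=-14.398: |R|=1.00793 >1
  x=-14.190: |R|=1.00383 >1
  x=-14.144: |R|=1.00291 >1
Stable set (-14.0000, 0).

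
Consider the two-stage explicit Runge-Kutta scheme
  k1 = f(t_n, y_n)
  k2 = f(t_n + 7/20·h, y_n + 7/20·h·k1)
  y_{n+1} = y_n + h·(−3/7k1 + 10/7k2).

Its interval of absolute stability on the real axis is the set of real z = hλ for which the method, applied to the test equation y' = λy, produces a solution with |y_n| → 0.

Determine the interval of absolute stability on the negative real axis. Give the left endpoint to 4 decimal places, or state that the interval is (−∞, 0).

On y'=λy, z=hλ:
  k1=λy_n ⇒ h·k1=z·y_n;  k2=λ(1+7/20z)y_n ⇒ h·k2=z(1+7/20z)y_n
  y_{n+1}/y_n = 1 − 3/7z + 10/7z(1+7/20z) = 1 + z + 1/2z²
  ⇒ R(z) = 1 + z + 1/2z².

Find x<0 with |R(x)|<1.
x=-1.62: |R|=0.6922
R=1: x+1/2x²=0 ⇒ x=−2=-2.0000; min R=1−1/(4·1/2)=0.5000>−1
Confirm numerically:
  x=-1.733: |R|=0.76864 <1
  x=-1.543: |R|=0.64742 <1
  x=-1.512: |R|=0.63107 <1
  x=-0.943: |R|=0.50162 <1
  x=-2.303: |R|=1.34890 >1
  x=-2.255: |R|=1.28751 >1
  x=-2.213: |R|=1.23568 >1
Interval (-2.0000, 0).

(-2.0000, 0).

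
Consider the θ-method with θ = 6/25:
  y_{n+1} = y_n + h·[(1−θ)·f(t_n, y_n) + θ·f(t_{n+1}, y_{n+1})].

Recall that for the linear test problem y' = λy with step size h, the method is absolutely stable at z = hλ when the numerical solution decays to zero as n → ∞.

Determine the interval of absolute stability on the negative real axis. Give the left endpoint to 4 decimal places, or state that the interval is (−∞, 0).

On y'=λy, z=hλ:
  y_{n+1} = y_n + z·[19/25·y_n + 6/25·y_{n+1}] ⇒ (1 − 6/25z)y_{n+1} = (1 + 19/25z)y_n
  ⇒ R(z) = (1 + 19/25z)/(1 − 6/25z).

Find x<0 with |R(x)|<1.
x=-1.71: |R|=0.2124
R=−1: 1+19/25x = −1+6/25x ⇒ -13/25x=2 ⇒ x=2/(-13/25)=-3.8462
Confirm numerically:
  x=-3.748: |R|=0.97313 <1
  x=-3.088: |R|=0.77357 <1
  x=-2.968: |R|=0.73332 <1
  x=-2.879: |R|=0.70258 <1
  x=-4.100: |R|=1.06653 >1
  x=-4.044: |R|=1.05221 >1
  x=-3.958: |R|=1.02983 >1
So |R|<1 on (-3.8462, 0).

z∈(-3.8462,0).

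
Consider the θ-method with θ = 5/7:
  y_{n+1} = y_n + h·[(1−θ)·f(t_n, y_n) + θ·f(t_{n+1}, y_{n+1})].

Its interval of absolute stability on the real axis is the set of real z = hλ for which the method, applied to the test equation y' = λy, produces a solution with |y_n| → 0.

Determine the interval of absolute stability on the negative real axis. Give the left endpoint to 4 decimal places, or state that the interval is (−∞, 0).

Set f=λy, z=hλ:
  y_{n+1} = y_n + z·[2/7·y_n + 5/7·y_{n+1}] ⇒ (1 − 5/7z)y_{n+1} = (1 + 2/7z)y_n
  Hence R(z) = (1 + 2/7z)/(1 − 5/7z).

Need |R(x)|<1, x<0.
x=-0.64: |R|=0.5608
x=-2: |R|=0.1765
x=-10: |R|=0.2281
x=-100: |R|=0.3807
θ=5/7≥1/2 ⇒ |1+2/7x|<|1−5/7x| ∀x<0 ⇒ stable on all of ℝ⁻.

unbounded; (−∞, 0).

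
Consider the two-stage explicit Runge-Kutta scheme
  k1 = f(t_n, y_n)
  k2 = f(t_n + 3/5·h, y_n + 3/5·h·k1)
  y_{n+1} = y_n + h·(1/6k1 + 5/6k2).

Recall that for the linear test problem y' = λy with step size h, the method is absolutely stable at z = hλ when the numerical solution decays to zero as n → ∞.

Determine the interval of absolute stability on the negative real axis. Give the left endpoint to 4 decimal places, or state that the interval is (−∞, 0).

On y'=λy, z=hλ:
  k1=λy_n ⇒ h·k1=z·y_n;  k2=λ(1+3/5z)y_n ⇒ h·k2=z(1+3/5z)y_n
  y_{n+1}/y_n = 1 + 1/6z + 5/6z(1+3/5z) = 1 + z + 1/2z²
  ⇒ R(z) = 1 + z + 1/2z².

Find x<0 with |R(x)|<1.
x=-1.32: |R|=0.5512
R=1: x+1/2x²=0 ⇒ x=−2=-2.0000; min R=1−1/(4·1/2)=0.5000>−1
Confirm numerically:
  x=-1.829: |R|=0.84362 <1
  x=-1.229: |R|=0.52622 <1
  x=-1.090: |R|=0.50405 <1
  x=-1.031: |R|=0.50048 <1
  x=-2.363: |R|=1.42888 >1
  x=-2.178: |R|=1.19384 >1
Stable set (-2.0000, 0).

z∈(-2.0000,0).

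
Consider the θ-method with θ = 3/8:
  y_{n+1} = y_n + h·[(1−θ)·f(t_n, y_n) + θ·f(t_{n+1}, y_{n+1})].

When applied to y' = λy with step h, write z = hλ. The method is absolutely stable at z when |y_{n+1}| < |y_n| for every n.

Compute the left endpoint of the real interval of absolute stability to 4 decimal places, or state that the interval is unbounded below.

z* = -8.0000.

On y'=λy, z=hλ:
  y_{n+1} = y_n + z·[5/8·y_n + 3/8·y_{n+1}] ⇒ (1 − 3/8z)y_{n+1} = (1 + 5/8z)y_n
  so R(z) = (1 + 5/8z)/(1 − 3/8z).

Boundary: |R(x)|=1, x<0.
x=-1.32: |R|=0.1171
R=−1: 1+5/8x = −1+3/8x ⇒ -1/4x=2 ⇒ x=2/(-1/4)=-8.0000
Confirm numerically:
  x=-4.744: |R|=0.70709 <1
  x=-4.205: |R|=0.63182 <1
  x=-3.564: |R|=0.52536 <1
  x=-8.491: |R|=1.02934 >1
  x=-8.169: |R|=1.01040 >1
Interval (-8.0000, 0).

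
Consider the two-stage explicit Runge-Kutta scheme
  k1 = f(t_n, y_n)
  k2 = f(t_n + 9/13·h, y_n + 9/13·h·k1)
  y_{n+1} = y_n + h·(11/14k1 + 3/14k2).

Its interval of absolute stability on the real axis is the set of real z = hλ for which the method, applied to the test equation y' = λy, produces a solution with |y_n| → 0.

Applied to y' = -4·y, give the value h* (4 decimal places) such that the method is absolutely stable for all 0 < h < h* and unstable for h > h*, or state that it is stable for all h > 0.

(-6.7407,0); λ=-4 ⇒ h* = (182/27)/4 = 1.6852.

On y'=λy, z=hλ:
  k1=λy_n ⇒ h·k1=z·y_n;  k2=λ(1+9/13z)y_n ⇒ h·k2=z(1+9/13z)y_n
  y_{n+1}/y_n = 1 + 11/14z + 3/14z(1+9/13z) = 1 + z + 27/182z²
  R(z) = 1 + z + 27/182z².

Need |R(x)|<1, x<0.
x=-0.76: |R|=0.3257
R=1: x+27/182x²=0 ⇒ x=−182/27=-6.7407; min R=1−1/(4·27/182)=-0.6852>−1
Confirm numerically:
  x=-6.657: |R|=0.91730 <1
  x=-6.293: |R|=0.58200 <1
  x=-3.382: |R|=0.68517 <1
  x=-7.212: |R|=1.50421 >1
  x=-7.065: |R|=1.33986 >1
  x=-6.904: |R|=1.16721 >1
So |R|<1 on (-6.7407, 0).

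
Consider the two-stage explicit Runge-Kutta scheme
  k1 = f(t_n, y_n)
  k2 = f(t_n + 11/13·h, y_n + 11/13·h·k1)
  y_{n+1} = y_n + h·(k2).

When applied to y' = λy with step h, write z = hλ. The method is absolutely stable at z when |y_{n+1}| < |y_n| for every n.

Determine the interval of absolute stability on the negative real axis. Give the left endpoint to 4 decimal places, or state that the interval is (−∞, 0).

With y'=λy (z=hλ):
  k1=λy_n ⇒ h·k1=z·y_n;  k2=λ(1+11/13z)y_n ⇒ h·k2=z(1+11/13z)y_n
  y_{n+1}/y_n = 1 + z(1+11/13z) = 1 + z + 11/13z²
  Hence R(z) = 1 + z + 11/13z².

Solve |R(x)|<1 on ℝ⁻.
x=-0.33: |R|=0.7621
R=1: x+11/13x²=0 ⇒ x=−13/11=-1.1818; min R=1−1/(4·11/13)=0.7045>−1
Confirm numerically:
  x=-1.089: |R|=0.91447 <1
  x=-0.982: |R|=0.83397 <1
  x=-0.829: |R|=0.75251 <1
  x=-0.781: |R|=0.73512 <1
  x=-1.598: |R|=1.56274 >1
  x=-1.534: |R|=1.45713 >1
Stable set (-1.1818, 0).

(-1.1818, 0).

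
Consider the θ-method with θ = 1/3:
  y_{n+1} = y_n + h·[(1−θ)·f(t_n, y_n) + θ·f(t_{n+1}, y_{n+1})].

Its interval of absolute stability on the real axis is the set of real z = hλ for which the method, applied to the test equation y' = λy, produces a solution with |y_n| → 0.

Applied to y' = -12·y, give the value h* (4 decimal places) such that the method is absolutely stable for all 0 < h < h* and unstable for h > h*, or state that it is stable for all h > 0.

(-6.0000,0); λ=-12 ⇒ h* = (6)/12 = 0.5000.

With y'=λy (z=hλ):
  y_{n+1} = y_n + z·[2/3·y_n + 1/3·y_{n+1}] ⇒ (1 − 1/3z)y_{n+1} = (1 + 2/3z)y_n
  ⇒ R(z) = (1 + 2/3z)/(1 − 1/3z).

Find x<0 with |R(x)|<1.
x=-0.77: |R|=0.3873
R=−1: 1+2/3x = −1+1/3x ⇒ -1/3x=2 ⇒ x=2/(-1/3)=-6.0000
Confirm numerically:
  x=-5.351: |R|=0.92228 <1
  x=-3.448: |R|=0.60422 <1
  x=-3.407: |R|=0.59529 <1
  x=-6.563: |R|=1.05887 >1
  x=-6.077: |R|=1.00848 >1
  x=-6.032: |R|=1.00354 >1
Interval (-6.0000, 0).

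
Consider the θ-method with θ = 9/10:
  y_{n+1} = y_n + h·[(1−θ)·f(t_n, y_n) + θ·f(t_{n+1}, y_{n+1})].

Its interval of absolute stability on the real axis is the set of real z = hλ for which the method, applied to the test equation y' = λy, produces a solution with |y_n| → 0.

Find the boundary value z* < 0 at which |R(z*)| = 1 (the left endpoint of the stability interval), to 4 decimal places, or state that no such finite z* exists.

Test eqn y'=λy, z=hλ:
  y_{n+1} = y_n + z·[1/10·y_n + 9/10·y_{n+1}] ⇒ (1 − 9/10z)y_{n+1} = (1 + 1/10z)y_n
  R(z) = (1 + 1/10z)/(1 − 9/10z).

Boundary: |R(x)|=1, x<0.
x=-1.16: |R|=0.4325
x=-2: |R|=0.2857
x=-10: |R|=0.0000
x=-100: |R|=0.0989
θ=9/10≥1/2 ⇒ |1+1/10x|<|1−9/10x| ∀x<0 ⇒ stable on all of ℝ⁻.

(−∞, 0) — no finite endpoint.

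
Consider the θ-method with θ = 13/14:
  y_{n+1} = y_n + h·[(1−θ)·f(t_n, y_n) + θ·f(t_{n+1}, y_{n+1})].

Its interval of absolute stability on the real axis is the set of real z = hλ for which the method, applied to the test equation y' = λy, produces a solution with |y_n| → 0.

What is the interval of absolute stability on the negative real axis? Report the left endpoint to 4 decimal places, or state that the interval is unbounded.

Set f=λy, z=hλ:
  y_{n+1} = y_n + z·[1/14·y_n + 13/14·y_{n+1}] ⇒ (1 − 13/14z)y_{n+1} = (1 + 1/14z)y_n
  Hence R(z) = (1 + 1/14z)/(1 − 13/14z).

Boundary: |R(x)|=1, x<0.
x=-0.89: |R|=0.5127
x=-2: |R|=0.3000
x=-10: |R|=0.0278
x=-100: |R|=0.0654
θ=13/14≥1/2 ⇒ |1+1/14x|<|1−13/14x| ∀x<0 ⇒ stable on all of ℝ⁻.

unbounded; (−∞, 0).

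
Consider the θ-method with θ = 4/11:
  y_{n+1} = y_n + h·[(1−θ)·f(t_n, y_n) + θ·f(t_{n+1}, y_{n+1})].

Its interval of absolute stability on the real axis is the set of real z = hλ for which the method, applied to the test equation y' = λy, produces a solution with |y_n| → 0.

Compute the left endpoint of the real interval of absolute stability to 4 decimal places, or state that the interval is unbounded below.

z* = -7.3333.

Set f=λy, z=hλ:
  y_{n+1} = y_n + z·[7/11·y_n + 4/11·y_{n+1}] ⇒ (1 − 4/11z)y_{n+1} = (1 + 7/11z)y_n
  Hence R(z) = (1 + 7/11z)/(1 − 4/11z).

Solve |R(x)|<1 on ℝ⁻.
x=-1.05: |R|=0.2401
R=−1: 1+7/11x = −1+4/11x ⇒ -3/11x=2 ⇒ x=2/(-3/11)=-7.3333
Confirm numerically:
  x=-6.687: |R|=0.94863 <1
  x=-6.359: |R|=0.91978 <1
  x=-5.682: |R|=0.85312 <1
  x=-4.379: |R|=0.68919 <1
  x=-7.545: |R|=1.01542 >1
  x=-7.388: |R|=1.00404 >1
Interval (-7.3333, 0).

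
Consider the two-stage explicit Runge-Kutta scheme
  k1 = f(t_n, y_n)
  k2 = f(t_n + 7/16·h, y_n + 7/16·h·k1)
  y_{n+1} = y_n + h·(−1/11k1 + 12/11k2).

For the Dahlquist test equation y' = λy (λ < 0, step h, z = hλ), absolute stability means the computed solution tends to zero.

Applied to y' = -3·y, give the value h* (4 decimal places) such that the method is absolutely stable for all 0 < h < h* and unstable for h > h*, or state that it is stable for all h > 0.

Test eqn y'=λy, z=hλ:
  k1=λy_n ⇒ h·k1=z·y_n;  k2=λ(1+7/16z)y_n ⇒ h·k2=z(1+7/16z)y_n
  y_{n+1}/y_n = 1 − 1/11z + 12/11z(1+7/16z) = 1 + z + 21/44z²
  ⇒ R(z) = 1 + z + 21/44z².

Solve |R(x)|<1 on ℝ⁻.
x=-0.41: |R|=0.6702
R=1: x+21/44x²=0 ⇒ x=−44/21=-2.0952; min R=1−1/(4·21/44)=0.4762>−1
Confirm numerically:
  x=-2.047: |R|=0.95287 <1
  x=-1.520: |R|=0.58269 <1
  x=-1.181: |R|=0.48468 <1
  x=-0.964: |R|=0.47953 <1
  x=-2.663: |R|=1.72161 >1
  x=-2.550: |R|=1.55347 >1
  x=-2.337: |R|=1.26966 >1
Stable set (-2.0952, 0).

(-2.0952,0); λ=-3 ⇒ h* = (44/21)/3 = 0.6984.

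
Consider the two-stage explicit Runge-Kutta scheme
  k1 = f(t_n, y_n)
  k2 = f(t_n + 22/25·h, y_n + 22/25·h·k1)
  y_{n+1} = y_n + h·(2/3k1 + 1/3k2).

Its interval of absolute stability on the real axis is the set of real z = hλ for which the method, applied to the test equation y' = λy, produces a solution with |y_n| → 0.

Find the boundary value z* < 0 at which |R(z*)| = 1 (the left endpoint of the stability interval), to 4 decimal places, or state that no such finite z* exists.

left endpoint -3.4091.

On y'=λy, z=hλ:
  k1=λy_n ⇒ h·k1=z·y_n;  k2=λ(1+22/25z)y_n ⇒ h·k2=z(1+22/25z)y_n
  y_{n+1}/y_n = 1 + 2/3z + 1/3z(1+22/25z) = 1 + z + 22/75z²
  R(z) = 1 + z + 22/75z².

Boundary: |R(x)|=1, x<0.
x=-1.28: |R|=0.2006
R=1: x+22/75x²=0 ⇒ x=−75/22=-3.4091; min R=1−1/(4·22/75)=0.1477>−1
Confirm numerically:
  x=-2.310: |R|=0.25526 <1
  x=-2.106: |R|=0.19500 <1
  x=-1.960: |R|=0.16687 <1
  x=-1.398: |R|=0.17529 <1
  x=-3.950: |R|=1.62673 >1
  x=-3.851: |R|=1.49919 >1
Stable set (-3.4091, 0).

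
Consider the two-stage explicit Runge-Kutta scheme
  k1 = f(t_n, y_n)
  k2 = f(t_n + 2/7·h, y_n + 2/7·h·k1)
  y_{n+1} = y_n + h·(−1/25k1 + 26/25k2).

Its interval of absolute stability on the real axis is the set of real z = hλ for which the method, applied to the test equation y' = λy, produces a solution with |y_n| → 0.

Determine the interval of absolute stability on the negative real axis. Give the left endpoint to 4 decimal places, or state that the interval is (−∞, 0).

With y'=λy (z=hλ):
  k1=λy_n ⇒ h·k1=z·y_n;  k2=λ(1+2/7z)y_n ⇒ h·k2=z(1+2/7z)y_n
  y_{n+1}/y_n = 1 − 1/25z + 26/25z(1+2/7z) = 1 + z + 52/175z²
  so R(z) = 1 + z + 52/175z².

Need |R(x)|<1, x<0.
x=-0.9: |R|=0.3407
R=1: x+52/175x²=0 ⇒ x=−175/52=-3.3654; min R=1−1/(4·52/175)=0.1587>−1
Confirm numerically:
  x=-2.658: |R|=0.44130 <1
  x=-2.089: |R|=0.20771 <1
  x=-1.855: |R|=0.16748 <1
  x=-3.877: |R|=1.58939 >1
  x=-3.767: |R|=1.44954 >1
Stable set (-3.3654, 0).

(-3.3654, 0).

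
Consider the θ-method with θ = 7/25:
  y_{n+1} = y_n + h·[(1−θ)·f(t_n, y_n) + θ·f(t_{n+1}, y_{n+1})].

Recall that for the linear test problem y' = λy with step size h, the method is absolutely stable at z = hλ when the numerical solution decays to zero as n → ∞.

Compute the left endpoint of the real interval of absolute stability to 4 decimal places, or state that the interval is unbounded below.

On y'=λy, z=hλ:
  y_{n+1} = y_n + z·[18/25·y_n + 7/25·y_{n+1}] ⇒ (1 − 7/25z)y_{n+1} = (1 + 18/25z)y_n
  so R(z) = (1 + 18/25z)/(1 − 7/25z).

Boundary: |R(x)|=1, x<0.
x=-0.35: |R|=0.6812
R=−1: 1+18/25x = −1+7/25x ⇒ -11/25x=2 ⇒ x=2/(-11/25)=-4.5455
Confirm numerically:
  x=-3.400: |R|=0.74180 <1
  x=-3.006: |R|=0.63221 <1
  x=-1.850: |R|=0.21871 <1
  x=-4.785: |R|=1.04505 >1
  x=-4.715: |R|=1.03215 >1
Interval (-4.5455, 0).

left endpoint -4.5455.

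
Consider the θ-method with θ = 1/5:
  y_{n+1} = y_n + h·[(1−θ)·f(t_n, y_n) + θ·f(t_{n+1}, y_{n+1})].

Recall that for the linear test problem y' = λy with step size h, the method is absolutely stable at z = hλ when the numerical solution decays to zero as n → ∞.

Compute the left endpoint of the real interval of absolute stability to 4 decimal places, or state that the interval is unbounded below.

On y'=λy, z=hλ:
  y_{n+1} = y_n + z·[4/5·y_n + 1/5·y_{n+1}] ⇒ (1 − 1/5z)y_{n+1} = (1 + 4/5z)y_n
  Hence R(z) = (1 + 4/5z)/(1 − 1/5z).

Boundary: |R(x)|=1, x<0.
x=-0.91: |R|=0.2301
R=−1: 1+4/5x = −1+1/5x ⇒ -3/5x=2 ⇒ x=2/(-3/5)=-3.3333
Confirm numerically:
  x=-2.932: |R|=0.84821 <1
  x=-2.381: |R|=0.61293 <1
  x=-1.605: |R|=0.21499 <1
  x=-1.577: |R|=0.19887 <1
  x=-3.825: |R|=1.16714 >1
  x=-3.786: |R|=1.15456 >1
Stable set (-3.3333, 0).

left endpoint -3.3333.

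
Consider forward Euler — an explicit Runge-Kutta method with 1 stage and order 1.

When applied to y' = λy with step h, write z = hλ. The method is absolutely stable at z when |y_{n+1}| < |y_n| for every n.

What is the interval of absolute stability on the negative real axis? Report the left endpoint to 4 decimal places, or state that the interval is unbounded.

On y'=λy, z=hλ:
  order 1, 1-stage ⇒ R(z)=1+z
  (e.g. R(-1.03)=-0.03000, |R|=0.03000)

Need |R(x)|<1, x<0.
x=-1.03: |R|=0.0300
|R(-2.35)|=1.3500 |R(-1.62)|=0.6200 |R(-1.12)|=0.1200
Bisect:
  x_lo=-2.3837 |R|=1.3837  x_hi=-0.0773 |R|=0.9227
  mid=-1.23051 |R|=0.23051 →hi
  mid=-1.80712 |R|=0.80712 →hi
  mid=-2.09543 |R|=1.09543 →lo
  mid=-1.95128 |R|=0.95128 →hi
  mid=-2.02335 |R|=1.02335 →lo
  mid=-1.98731 |R|=0.98731 →hi
  mid=-2.00533 |R|=1.00533 →lo
  mid=-1.99632 |R|=0.99632 →hi
  mid=-2.00083 |R|=1.00083 →lo
  mid=-1.99858 |R|=0.99858 →hi
  ...
  [-2.00013,-1.99998] ⇒ x*=-2.0000
Interval (-2.0000, 0).

z∈(-2.0000,0).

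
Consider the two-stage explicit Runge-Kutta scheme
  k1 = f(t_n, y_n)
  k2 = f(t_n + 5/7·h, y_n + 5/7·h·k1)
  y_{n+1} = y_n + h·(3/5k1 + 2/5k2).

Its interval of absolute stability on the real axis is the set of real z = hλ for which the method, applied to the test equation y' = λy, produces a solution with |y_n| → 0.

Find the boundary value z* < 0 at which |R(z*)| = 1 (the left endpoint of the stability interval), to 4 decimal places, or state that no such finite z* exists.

z* = -3.5000.

On y'=λy, z=hλ:
  k1=λy_n ⇒ h·k1=z·y_n;  k2=λ(1+5/7z)y_n ⇒ h·k2=z(1+5/7z)y_n
  y_{n+1}/y_n = 1 + 3/5z + 2/5z(1+5/7z) = 1 + z + 2/7z²
  R(z) = 1 + z + 2/7z².

Find x<0 with |R(x)|<1.
x=-1.21: |R|=0.2083
R=1: x+2/7x²=0 ⇒ x=−7/2=-3.5000; min R=1−1/(4·2/7)=0.1250>−1
Confirm numerically:
  x=-2.393: |R|=0.24313 <1
  x=-1.781: |R|=0.12527 <1
  x=-1.554: |R|=0.13598 <1
  x=-3.844: |R|=1.37781 >1
  x=-3.728: |R|=1.24285 >1
Stable set (-3.5000, 0).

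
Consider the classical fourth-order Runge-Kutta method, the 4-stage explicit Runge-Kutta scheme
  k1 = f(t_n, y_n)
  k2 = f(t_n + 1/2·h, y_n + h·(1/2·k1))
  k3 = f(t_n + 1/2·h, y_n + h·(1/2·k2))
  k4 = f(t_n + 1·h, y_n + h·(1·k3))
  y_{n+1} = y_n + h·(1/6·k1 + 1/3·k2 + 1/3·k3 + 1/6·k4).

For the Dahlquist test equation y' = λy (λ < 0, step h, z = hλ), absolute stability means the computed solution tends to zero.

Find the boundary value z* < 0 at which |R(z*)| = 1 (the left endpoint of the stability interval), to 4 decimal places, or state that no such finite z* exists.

Test eqn y'=λy, z=hλ:
  order 4, 4-stage ⇒ R(z)=1+z+z^2/2+z^3/6+z^4/24
  (e.g. R(-1.06)=0.35590, |R|=0.35590)

Find x<0 with |R(x)|<1.
x=-1.06: |R|=0.3559
|R(-2.53)|=0.6786 |R(-2.16)|=0.4002 |R(-1.63)|=0.2708
Bisect:
  x_lo=-3.5125 |R|=2.7760  x_hi=-0.0939 |R|=0.9103
  mid=-1.80320 |R|=0.28589 →hi
  mid=-2.65784 |R|=0.82424 →hi
  mid=-3.08516 |R|=1.55460 →lo
  mid=-2.87150 |R|=1.13795 →lo
  mid=-2.76467 |R|=0.96935 →hi
  mid=-2.81809 |R|=1.05058 →lo
  mid=-2.79138 |R|=1.00922 →lo
  mid=-2.77803 |R|=0.98910 →hi
  mid=-2.78470 |R|=0.99911 →hi
  mid=-2.78804 |R|=1.00415 →lo
  ...
  [-2.78533,-2.78512] ⇒ x*=-2.7853
Interval (-2.7853, 0).

z* = -2.7853.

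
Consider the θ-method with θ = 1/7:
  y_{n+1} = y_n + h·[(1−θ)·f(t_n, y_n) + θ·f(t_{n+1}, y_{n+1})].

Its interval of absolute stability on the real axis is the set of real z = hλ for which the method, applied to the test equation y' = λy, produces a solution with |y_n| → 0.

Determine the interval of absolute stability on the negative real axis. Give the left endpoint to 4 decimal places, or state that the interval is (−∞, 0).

With y'=λy (z=hλ):
  y_{n+1} = y_n + z·[6/7·y_n + 1/7·y_{n+1}] ⇒ (1 − 1/7z)y_{n+1} = (1 + 6/7z)y_n
  R(z) = (1 + 6/7z)/(1 − 1/7z).

Find x<0 with |R(x)|<1.
x=-1.62: |R|=0.3155
R=−1: 1+6/7x = −1+1/7x ⇒ -5/7x=2 ⇒ x=2/(-5/7)=-2.8000
Confirm numerically:
  x=-1.868: |R|=0.47452 <1
  x=-1.288: |R|=0.08784 <1
  x=-1.212: |R|=0.03312 <1
  x=-3.384: |R|=1.28120 >1
  x=-3.360: |R|=1.27027 >1
So |R|<1 on (-2.8000, 0).

(-2.8000, 0).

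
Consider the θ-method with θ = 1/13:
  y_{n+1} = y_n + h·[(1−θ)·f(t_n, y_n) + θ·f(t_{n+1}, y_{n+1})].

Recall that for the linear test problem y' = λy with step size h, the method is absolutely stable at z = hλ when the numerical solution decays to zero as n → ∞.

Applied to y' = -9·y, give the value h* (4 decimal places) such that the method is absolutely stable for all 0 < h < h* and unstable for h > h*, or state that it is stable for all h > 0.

Test eqn y'=λy, z=hλ:
  y_{n+1} = y_n + z·[12/13·y_n + 1/13·y_{n+1}] ⇒ (1 − 1/13z)y_{n+1} = (1 + 12/13z)y_n
  ⇒ R(z) = (1 + 12/13z)/(1 − 1/13z).

Solve |R(x)|<1 on ℝ⁻.
x=-1.32: |R|=0.1983
R=−1: 1+12/13x = −1+1/13x ⇒ -11/13x=2 ⇒ x=2/(-11/13)=-2.3636
Confirm numerically:
  x=-2.230: |R|=0.90348 <1
  x=-1.897: |R|=0.65543 <1
  x=-1.692: |R|=0.49714 <1
  x=-2.948: |R|=1.40306 >1
  x=-2.813: |R|=1.31259 >1
Interval (-2.3636, 0).

(-2.3636,0); λ=-9 ⇒ h* = (26/11)/9 = 0.2626.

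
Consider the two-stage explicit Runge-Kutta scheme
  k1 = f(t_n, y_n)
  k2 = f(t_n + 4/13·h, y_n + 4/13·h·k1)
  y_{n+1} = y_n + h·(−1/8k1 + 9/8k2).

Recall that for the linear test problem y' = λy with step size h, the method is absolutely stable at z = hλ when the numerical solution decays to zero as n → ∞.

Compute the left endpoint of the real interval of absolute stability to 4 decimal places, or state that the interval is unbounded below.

Set f=λy, z=hλ:
  k1=λy_n ⇒ h·k1=z·y_n;  k2=λ(1+4/13z)y_n ⇒ h·k2=z(1+4/13z)y_n
  y_{n+1}/y_n = 1 − 1/8z + 9/8z(1+4/13z) = 1 + z + 9/26z²
  ⇒ R(z) = 1 + z + 9/26z².

Solve |R(x)|<1 on ℝ⁻.
x=-1.07: |R|=0.3263
R=1: x+9/26x²=0 ⇒ x=−26/9=-2.8889; min R=1−1/(4·9/26)=0.2778>−1
Confirm numerically:
  x=-2.485: |R|=0.65258 <1
  x=-1.531: |R|=0.28037 <1
  x=-1.431: |R|=0.27784 <1
  x=-3.305: |R|=1.47605 >1
  x=-2.957: |R|=1.06972 >1
Stable set (-2.8889, 0).

left endpoint -2.8889.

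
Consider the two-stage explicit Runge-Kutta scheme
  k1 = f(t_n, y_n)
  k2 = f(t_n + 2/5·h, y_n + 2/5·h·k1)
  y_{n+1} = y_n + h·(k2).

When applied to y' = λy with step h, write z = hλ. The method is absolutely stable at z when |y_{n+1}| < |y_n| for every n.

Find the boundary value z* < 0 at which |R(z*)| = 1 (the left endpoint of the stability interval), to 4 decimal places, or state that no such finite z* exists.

Test eqn y'=λy, z=hλ:
  k1=λy_n ⇒ h·k1=z·y_n;  k2=λ(1+2/5z)y_n ⇒ h·k2=z(1+2/5z)y_n
  y_{n+1}/y_n = 1 + z(1+2/5z) = 1 + z + 2/5z²
  R(z) = 1 + z + 2/5z².

Find x<0 with |R(x)|<1.
x=-0.78: |R|=0.4634
R=1: x+2/5x²=0 ⇒ x=−5/2=-2.5000; min R=1−1/(4·2/5)=0.3750>−1
Confirm numerically:
  x=-1.937: |R|=0.56379 <1
  x=-1.852: |R|=0.51996 <1
  x=-1.290: |R|=0.37564 <1
  x=-3.095: |R|=1.73661 >1
  x=-2.967: |R|=1.55424 >1
  x=-2.558: |R|=1.05935 >1
Interval (-2.5000, 0).

z* = -2.5000.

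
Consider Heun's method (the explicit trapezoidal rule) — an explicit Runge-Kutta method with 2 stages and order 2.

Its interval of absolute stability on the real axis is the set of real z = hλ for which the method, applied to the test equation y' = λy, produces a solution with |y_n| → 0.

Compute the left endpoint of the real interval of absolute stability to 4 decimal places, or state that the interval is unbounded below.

z* = -2.0000.

Test eqn y'=λy, z=hλ:
  order 2, 2-stage ⇒ R(z)=1+z+z^2/2
  (e.g. R(-0.57)=0.59245, |R|=0.59245)

Boundary: |R(x)|=1, x<0.
x=-0.57: |R|=0.5924
|R(-2.3)|=1.3450 |R(-2.12)|=1.1272 |R(-1.27)|=0.5364
Bisect:
  x_lo=-2.8697 |R|=2.2479  x_hi=-0.2634 |R|=0.7713
  mid=-1.56657 |R|=0.66050 →hi
  mid=-2.21814 |R|=1.24193 →lo
  mid=-1.89236 |R|=0.89815 →hi
  mid=-2.05525 |R|=1.05677 →lo
  mid=-1.97380 |R|=0.97414 →hi
  mid=-2.01452 |R|=1.01463 →lo
  mid=-1.99416 |R|=0.99418 →hi
  mid=-2.00434 |R|=1.00435 →lo
  mid=-1.99925 |R|=0.99925 →hi
  mid=-2.00180 |R|=1.00180 →lo
  ...
  [-2.00005,-1.99989] ⇒ x*=-2.0000
Interval (-2.0000, 0).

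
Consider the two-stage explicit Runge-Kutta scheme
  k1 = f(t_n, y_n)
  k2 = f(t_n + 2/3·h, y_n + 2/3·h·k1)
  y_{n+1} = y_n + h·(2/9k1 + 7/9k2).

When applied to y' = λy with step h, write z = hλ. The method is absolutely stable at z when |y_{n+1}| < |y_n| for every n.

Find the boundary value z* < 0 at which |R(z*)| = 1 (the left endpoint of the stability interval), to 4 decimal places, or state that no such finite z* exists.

z* = -1.9286.

Set f=λy, z=hλ:
  k1=λy_n ⇒ h·k1=z·y_n;  k2=λ(1+2/3z)y_n ⇒ h·k2=z(1+2/3z)y_n
  y_{n+1}/y_n = 1 + 2/9z + 7/9z(1+2/3z) = 1 + z + 14/27z²
  Hence R(z) = 1 + z + 14/27z².

Find x<0 with |R(x)|<1.
x=-0.41: |R|=0.6772
R=1: x+14/27x²=0 ⇒ x=−27/14=-1.9286; min R=1−1/(4·14/27)=0.5179>−1
Confirm numerically:
  x=-1.793: |R|=0.87396 <1
  x=-1.353: |R|=0.59620 <1
  x=-1.007: |R|=0.51880 <1
  x=-2.499: |R|=1.73915 >1
  x=-2.368: |R|=1.53955 >1
  x=-2.300: |R|=1.44296 >1
So |R|<1 on (-1.9286, 0).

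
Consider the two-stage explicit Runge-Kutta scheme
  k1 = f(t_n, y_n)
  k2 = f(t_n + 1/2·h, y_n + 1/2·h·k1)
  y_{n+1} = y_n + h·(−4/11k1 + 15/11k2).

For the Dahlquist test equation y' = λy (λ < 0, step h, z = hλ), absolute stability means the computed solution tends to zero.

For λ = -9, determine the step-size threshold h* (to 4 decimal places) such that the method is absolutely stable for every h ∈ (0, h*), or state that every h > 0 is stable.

(-1.4667,0); λ=-9 ⇒ h* = (22/15)/9 = 0.1630.

With y'=λy (z=hλ):
  k1=λy_n ⇒ h·k1=z·y_n;  k2=λ(1+1/2z)y_n ⇒ h·k2=z(1+1/2z)y_n
  y_{n+1}/y_n = 1 − 4/11z + 15/11z(1+1/2z) = 1 + z + 15/22z²
  ⇒ R(z) = 1 + z + 15/22z².

Need |R(x)|<1, x<0.
x=-1.43: |R|=0.9642
R=1: x+15/22x²=0 ⇒ x=−22/15=-1.4667; min R=1−1/(4·15/22)=0.6333>−1
Confirm numerically:
  x=-1.317: |R|=0.86561 <1
  x=-0.986: |R|=0.67686 <1
  x=-0.827: |R|=0.63932 <1
  x=-1.637: |R|=1.19012 >1
  x=-1.526: |R|=1.06173 >1
Stable set (-1.4667, 0).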